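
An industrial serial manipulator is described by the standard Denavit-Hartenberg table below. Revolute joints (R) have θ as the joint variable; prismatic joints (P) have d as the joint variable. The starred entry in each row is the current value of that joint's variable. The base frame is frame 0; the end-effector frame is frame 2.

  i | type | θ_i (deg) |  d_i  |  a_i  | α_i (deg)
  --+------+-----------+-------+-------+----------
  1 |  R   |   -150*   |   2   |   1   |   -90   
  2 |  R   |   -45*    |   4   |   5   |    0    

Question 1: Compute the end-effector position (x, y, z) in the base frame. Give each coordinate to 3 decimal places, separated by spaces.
-1.928 -5.732 5.536

after link 1: o_1 = (-0.8660, -0.5000, 2.0000)
after link 2: o_2 = (-1.9279, -5.7319, 5.5355)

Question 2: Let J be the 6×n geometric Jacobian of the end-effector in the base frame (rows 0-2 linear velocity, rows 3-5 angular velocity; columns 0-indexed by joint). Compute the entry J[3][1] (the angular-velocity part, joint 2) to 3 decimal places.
0.500

axis z_1 = (0.5000,-0.8660,0.0000); lever o_n−o_1 = (-1.0619,-5.2319,3.5355)
cross product → J_v[:, 1] = (-3.0619,-1.7678,-3.5355)
J_ω[:, 1] = z_1
entry J[3][1] = 0.5000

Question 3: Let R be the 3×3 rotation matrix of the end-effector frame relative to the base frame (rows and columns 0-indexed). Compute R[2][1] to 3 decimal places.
-0.707

End-effector y-axis (col 1 of R) = (-0.6124,-0.3536,-0.7071)
R[2][1] = -0.7071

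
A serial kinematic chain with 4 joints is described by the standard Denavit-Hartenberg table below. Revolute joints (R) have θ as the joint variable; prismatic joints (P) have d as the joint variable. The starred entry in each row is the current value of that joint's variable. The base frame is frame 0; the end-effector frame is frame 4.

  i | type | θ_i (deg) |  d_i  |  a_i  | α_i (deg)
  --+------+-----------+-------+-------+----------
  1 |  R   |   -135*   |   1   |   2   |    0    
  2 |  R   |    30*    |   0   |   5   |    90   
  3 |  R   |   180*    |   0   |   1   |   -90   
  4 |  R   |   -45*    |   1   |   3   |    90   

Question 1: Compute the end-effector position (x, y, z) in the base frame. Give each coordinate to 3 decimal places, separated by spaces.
after link 1: o_1 = (-1.4142, -1.4142, 1.0000)
after link 2: o_2 = (-2.7083, -6.2438, 1.0000)
after link 3: o_3 = (-2.4495, -5.2779, 1.0000)
after link 4: o_4 = (-3.9495, -2.6798, 0.0000)

-3.949 -2.680 0.000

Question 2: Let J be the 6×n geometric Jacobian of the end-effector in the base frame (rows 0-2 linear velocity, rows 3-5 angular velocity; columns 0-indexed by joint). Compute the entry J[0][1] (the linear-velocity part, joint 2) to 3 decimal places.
1.266

axis z_1 = (0.0000,0.0000,1.0000); lever o_n−o_1 = (-2.5353,-1.2656,-1.0000)
cross product → J_v[:, 1] = (1.2656,-2.5353,0.0000)
J_ω[:, 1] = z_1
entry J[0][1] = 1.2656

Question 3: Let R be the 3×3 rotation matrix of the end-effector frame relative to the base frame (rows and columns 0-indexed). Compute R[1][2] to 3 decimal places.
-0.500

End-effector z-axis (col 2 of R) = (-0.8660,-0.5000,-0.0000)
R[1][2] = -0.5000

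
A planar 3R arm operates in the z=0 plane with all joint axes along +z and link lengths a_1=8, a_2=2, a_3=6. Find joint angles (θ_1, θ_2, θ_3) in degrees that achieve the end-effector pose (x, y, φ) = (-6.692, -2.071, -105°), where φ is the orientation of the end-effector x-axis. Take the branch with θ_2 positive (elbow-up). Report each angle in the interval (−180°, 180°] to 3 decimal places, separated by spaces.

wrist centre = target − a_3·(cos φ, sin φ) = (-5.1391, 3.7246)
cos θ_2 = (40.2825−8²−2²)/(2·8·2) = -0.8662; θ_2 = 150.0167° (elbow-up)
β = atan2(3.7246,-5.1391) = 144.0673°; ψ = atan2(0.9995,6.2677) = 9.0606°
θ_1 = β − ψ = 135.0067°
θ_3 = φ − θ_1 − θ_2 = -30.0234° (wrapped to (-180°,180°])

135.007 150.017 -30.023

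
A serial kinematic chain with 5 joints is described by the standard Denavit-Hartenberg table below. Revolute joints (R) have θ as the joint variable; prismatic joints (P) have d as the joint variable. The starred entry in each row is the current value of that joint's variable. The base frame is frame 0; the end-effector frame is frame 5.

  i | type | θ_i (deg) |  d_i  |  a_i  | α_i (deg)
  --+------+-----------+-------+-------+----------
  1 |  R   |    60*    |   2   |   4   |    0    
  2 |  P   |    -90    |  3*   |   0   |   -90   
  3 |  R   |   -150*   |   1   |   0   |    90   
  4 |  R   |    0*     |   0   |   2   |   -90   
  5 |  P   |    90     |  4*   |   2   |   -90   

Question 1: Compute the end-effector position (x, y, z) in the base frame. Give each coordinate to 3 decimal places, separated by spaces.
3.866 8.160 7.732

after link 1: o_1 = (2.0000, 3.4641, 2.0000)
after link 2: o_2 = (2.0000, 3.4641, 5.0000)
after link 3: o_3 = (2.5000, 4.3301, 5.0000)
after link 4: o_4 = (1.0000, 5.1962, 6.0000)
after link 5: o_5 = (3.8660, 8.1603, 7.7321)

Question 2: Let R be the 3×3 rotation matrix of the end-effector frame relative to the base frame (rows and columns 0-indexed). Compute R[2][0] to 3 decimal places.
0.866

End-effector x-axis (col 0 of R) = (0.4330,-0.2500,0.8660)
R[2][0] = 0.8660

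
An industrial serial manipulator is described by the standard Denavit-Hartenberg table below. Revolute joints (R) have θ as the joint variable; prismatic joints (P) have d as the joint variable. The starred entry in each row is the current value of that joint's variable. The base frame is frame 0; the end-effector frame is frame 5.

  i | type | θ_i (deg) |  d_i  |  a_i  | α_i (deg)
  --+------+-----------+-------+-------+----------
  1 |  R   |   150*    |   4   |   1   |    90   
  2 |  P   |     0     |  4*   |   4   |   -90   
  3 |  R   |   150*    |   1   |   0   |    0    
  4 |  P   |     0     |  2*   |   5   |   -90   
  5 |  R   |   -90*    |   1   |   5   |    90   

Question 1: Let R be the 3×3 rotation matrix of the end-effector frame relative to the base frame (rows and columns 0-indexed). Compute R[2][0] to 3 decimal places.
1.000

End-effector x-axis (col 0 of R) = (-0.0000,-0.0000,1.0000)
R[2][0] = 1.0000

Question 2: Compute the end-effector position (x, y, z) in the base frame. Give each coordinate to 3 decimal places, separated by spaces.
1.036 2.134 12.000

after link 1: o_1 = (-0.8660, 0.5000, 4.0000)
after link 2: o_2 = (-2.3301, 5.9641, 4.0000)
after link 3: o_3 = (-2.3301, 5.9641, 5.0000)
after link 4: o_4 = (0.1699, 1.6340, 7.0000)
after link 5: o_5 = (1.0359, 2.1340, 12.0000)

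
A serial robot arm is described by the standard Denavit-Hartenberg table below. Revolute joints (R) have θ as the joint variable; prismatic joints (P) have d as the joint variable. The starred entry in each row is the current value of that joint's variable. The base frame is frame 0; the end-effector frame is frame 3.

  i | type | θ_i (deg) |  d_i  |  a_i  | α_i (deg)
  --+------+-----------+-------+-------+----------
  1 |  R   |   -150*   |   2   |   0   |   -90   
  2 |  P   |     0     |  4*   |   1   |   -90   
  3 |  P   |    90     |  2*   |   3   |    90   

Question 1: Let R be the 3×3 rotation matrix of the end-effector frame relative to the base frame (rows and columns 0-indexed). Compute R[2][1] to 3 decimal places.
End-effector y-axis (col 1 of R) = (0.0000,-0.0000,-1.0000)
R[2][1] = -1.0000

-1.000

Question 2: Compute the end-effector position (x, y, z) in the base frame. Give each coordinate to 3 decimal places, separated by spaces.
-0.366 -1.366 0.000

after link 1: o_1 = (0.0000, 0.0000, 2.0000)
after link 2: o_2 = (1.1340, -3.9641, 2.0000)
after link 3: o_3 = (-0.3660, -1.3660, 0.0000)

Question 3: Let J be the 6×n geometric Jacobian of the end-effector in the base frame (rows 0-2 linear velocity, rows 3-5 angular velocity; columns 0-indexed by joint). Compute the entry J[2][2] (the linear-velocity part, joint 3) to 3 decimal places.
-1.000

prismatic axis z_2 = (0.0000,-0.0000,-1.0000)
J_v[:, 2] = z_2; J_ω[:, 2] = (0,0,0)
entry J[2][2] = -1.0000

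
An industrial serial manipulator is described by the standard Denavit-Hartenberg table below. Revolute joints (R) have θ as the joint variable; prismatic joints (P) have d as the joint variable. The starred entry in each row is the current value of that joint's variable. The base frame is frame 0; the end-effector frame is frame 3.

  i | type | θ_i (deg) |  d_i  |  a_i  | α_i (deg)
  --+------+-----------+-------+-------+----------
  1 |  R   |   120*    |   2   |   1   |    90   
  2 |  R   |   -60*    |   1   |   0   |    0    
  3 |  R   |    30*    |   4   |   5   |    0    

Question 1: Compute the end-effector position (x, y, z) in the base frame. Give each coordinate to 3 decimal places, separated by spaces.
after link 1: o_1 = (-0.5000, 0.8660, 2.0000)
after link 2: o_2 = (0.3660, 1.3660, 2.0000)
after link 3: o_3 = (1.6651, 7.1160, -0.5000)

1.665 7.116 -0.500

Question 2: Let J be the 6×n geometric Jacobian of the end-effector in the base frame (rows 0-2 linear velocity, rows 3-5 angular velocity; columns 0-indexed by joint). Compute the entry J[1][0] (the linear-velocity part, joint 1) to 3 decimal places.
axis z_0 = ẑ; lever o_n−o_0 = (1.6651,7.1160,-0.5000)
cross product → J_v[:, 0] = (-7.1160,1.6651,0.0000)
J_ω[:, 0] = z_0
entry J[1][0] = 1.6651

1.665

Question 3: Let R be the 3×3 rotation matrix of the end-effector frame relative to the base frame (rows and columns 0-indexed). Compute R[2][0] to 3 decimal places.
End-effector x-axis (col 0 of R) = (-0.4330,0.7500,-0.5000)
R[2][0] = -0.5000

-0.500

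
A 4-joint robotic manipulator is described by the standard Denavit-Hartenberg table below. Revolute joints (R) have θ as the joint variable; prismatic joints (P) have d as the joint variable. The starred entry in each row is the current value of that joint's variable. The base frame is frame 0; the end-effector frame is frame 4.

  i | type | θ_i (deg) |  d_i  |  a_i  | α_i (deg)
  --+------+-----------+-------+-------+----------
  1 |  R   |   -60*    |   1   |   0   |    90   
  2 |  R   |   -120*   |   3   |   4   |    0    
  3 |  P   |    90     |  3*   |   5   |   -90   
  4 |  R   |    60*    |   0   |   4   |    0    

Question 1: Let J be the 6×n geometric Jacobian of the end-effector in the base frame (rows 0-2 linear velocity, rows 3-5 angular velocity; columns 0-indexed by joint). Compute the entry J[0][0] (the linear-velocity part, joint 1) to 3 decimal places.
axis z_0 = ẑ; lever o_n−o_0 = (-0.1651,-4.7859,-5.9641)
cross product → J_v[:, 0] = (4.7859,-0.1651,0.0000)
J_ω[:, 0] = z_0
entry J[0][0] = 4.7859

4.786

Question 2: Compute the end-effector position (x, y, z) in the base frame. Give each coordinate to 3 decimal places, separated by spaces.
after link 1: o_1 = (0.0000, 0.0000, 1.0000)
after link 2: o_2 = (-3.5981, 0.2321, -2.4641)
after link 3: o_3 = (-4.0311, -5.0179, -4.9641)
after link 4: o_4 = (-0.1651, -4.7859, -5.9641)

-0.165 -4.786 -5.964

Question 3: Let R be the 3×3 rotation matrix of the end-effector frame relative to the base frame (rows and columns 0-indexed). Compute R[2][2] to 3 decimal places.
End-effector z-axis (col 2 of R) = (0.2500,-0.4330,0.8660)
R[2][2] = 0.8660

0.866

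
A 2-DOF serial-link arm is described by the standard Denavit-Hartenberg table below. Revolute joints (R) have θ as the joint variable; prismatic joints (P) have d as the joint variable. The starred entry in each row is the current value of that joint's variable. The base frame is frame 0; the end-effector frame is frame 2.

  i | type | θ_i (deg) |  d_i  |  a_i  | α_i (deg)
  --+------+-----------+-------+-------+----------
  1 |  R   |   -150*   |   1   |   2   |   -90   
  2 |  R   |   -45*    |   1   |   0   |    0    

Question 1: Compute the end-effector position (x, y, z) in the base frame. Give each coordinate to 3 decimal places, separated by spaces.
after link 1: o_1 = (-1.7321, -1.0000, 1.0000)
after link 2: o_2 = (-1.2321, -1.8660, 1.0000)

-1.232 -1.866 1.000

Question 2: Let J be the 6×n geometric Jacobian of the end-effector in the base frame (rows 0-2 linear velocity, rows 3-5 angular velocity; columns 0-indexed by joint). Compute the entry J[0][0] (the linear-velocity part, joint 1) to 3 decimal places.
1.866

axis z_0 = ẑ; lever o_n−o_0 = (-1.2321,-1.8660,1.0000)
cross product → J_v[:, 0] = (1.8660,-1.2321,0.0000)
J_ω[:, 0] = z_0
entry J[0][0] = 1.8660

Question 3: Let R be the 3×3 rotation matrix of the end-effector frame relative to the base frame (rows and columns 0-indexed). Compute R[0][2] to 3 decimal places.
0.500

End-effector z-axis (col 2 of R) = (0.5000,-0.8660,0.0000)
R[0][2] = 0.5000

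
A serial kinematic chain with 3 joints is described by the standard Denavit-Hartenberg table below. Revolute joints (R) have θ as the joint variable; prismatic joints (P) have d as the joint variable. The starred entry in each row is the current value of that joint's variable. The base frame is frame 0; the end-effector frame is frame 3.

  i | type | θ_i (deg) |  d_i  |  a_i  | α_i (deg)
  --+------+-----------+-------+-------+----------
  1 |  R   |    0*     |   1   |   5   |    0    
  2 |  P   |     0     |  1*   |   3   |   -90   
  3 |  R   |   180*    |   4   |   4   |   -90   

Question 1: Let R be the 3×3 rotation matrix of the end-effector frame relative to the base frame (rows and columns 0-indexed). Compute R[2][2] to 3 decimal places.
1.000

End-effector z-axis (col 2 of R) = (-0.0000,0.0000,1.0000)
R[2][2] = 1.0000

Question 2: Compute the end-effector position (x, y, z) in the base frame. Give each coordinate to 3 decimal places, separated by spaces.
after link 1: o_1 = (5.0000, 0.0000, 1.0000)
after link 2: o_2 = (8.0000, 0.0000, 2.0000)
after link 3: o_3 = (4.0000, 4.0000, 2.0000)

4.000 4.000 2.000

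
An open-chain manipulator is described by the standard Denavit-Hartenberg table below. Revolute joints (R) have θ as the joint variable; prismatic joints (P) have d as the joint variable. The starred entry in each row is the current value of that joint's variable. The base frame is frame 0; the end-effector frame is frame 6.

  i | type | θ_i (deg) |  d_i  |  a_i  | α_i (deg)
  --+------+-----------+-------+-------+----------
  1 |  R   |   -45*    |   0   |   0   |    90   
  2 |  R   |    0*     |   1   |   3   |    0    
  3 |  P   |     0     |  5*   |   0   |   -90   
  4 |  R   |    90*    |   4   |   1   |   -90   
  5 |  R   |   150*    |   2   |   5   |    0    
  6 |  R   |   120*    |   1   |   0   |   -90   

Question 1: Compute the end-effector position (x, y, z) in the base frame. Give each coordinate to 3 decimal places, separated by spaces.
-6.597 -6.597 1.500

after link 1: o_1 = (0.0000, 0.0000, 0.0000)
after link 2: o_2 = (1.4142, -2.8284, 0.0000)
after link 3: o_3 = (-2.1213, -6.3640, 0.0000)
after link 4: o_4 = (-1.4142, -5.6569, 4.0000)
after link 5: o_5 = (-5.8903, -7.3045, 1.5000)
after link 6: o_6 = (-6.5974, -6.5974, 1.5000)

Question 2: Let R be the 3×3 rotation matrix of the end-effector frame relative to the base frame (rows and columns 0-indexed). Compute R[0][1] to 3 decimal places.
0.707

End-effector y-axis (col 1 of R) = (0.7071,-0.7071,-0.0000)
R[0][1] = 0.7071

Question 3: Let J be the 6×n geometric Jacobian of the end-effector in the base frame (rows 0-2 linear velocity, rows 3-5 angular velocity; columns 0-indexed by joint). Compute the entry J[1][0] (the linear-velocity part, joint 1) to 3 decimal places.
axis z_0 = ẑ; lever o_n−o_0 = (-6.5974,-6.5974,1.5000)
cross product → J_v[:, 0] = (6.5974,-6.5974,0.0000)
J_ω[:, 0] = z_0
entry J[1][0] = -6.5974

-6.597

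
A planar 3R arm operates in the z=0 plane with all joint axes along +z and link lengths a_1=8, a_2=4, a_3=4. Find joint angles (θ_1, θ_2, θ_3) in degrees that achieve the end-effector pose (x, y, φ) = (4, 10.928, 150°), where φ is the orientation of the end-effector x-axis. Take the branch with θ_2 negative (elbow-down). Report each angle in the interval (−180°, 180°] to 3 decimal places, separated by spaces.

60.001 -30.006 120.005

wrist centre = target − a_3·(cos φ, sin φ) = (7.4641, 8.9280)
cos θ_2 = (135.4220−8²−4²)/(2·8·4) = 0.8660; θ_2 = -30.0065° (elbow-down)
β = atan2(8.9280,7.4641) = 50.1033°; ψ = atan2(-2.0004,11.4639) = -9.8982°
θ_1 = β − ψ = 60.0015°
θ_3 = φ − θ_1 − θ_2 = 120.0050° (wrapped to (-180°,180°])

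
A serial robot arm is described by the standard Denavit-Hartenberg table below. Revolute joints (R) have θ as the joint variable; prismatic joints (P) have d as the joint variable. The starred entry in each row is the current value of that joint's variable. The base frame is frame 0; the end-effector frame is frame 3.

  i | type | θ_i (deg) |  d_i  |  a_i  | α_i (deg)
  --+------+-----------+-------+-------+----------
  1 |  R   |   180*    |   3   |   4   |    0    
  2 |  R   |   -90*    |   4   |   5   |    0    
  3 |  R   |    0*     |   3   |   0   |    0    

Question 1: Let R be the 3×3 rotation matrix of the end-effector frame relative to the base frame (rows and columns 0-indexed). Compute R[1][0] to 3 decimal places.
1.000

End-effector x-axis (col 0 of R) = (0.0000,1.0000,0.0000)
R[1][0] = 1.0000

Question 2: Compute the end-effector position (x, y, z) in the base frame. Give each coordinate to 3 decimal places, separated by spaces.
-4.000 5.000 10.000

after link 1: o_1 = (-4.0000, 0.0000, 3.0000)
after link 2: o_2 = (-4.0000, 5.0000, 7.0000)
after link 3: o_3 = (-4.0000, 5.0000, 10.0000)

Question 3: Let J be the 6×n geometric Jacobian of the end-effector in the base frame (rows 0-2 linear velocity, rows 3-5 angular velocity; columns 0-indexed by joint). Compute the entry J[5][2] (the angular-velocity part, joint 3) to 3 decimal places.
axis z_2 = (0.0000,0.0000,1.0000); lever o_n−o_2 = (0.0000,0.0000,3.0000)
cross product → J_v[:, 2] = (0.0000,0.0000,0.0000)
J_ω[:, 2] = z_2
entry J[5][2] = 1.0000

1.000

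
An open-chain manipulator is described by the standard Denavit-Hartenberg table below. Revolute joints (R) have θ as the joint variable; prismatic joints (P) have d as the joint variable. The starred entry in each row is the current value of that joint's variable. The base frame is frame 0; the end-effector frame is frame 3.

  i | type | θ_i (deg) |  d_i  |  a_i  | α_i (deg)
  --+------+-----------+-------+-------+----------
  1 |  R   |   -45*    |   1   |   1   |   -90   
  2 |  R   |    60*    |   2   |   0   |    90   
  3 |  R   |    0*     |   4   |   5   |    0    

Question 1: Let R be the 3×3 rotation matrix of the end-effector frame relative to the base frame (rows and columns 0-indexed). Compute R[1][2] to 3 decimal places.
End-effector z-axis (col 2 of R) = (0.6124,-0.6124,0.5000)
R[1][2] = -0.6124

-0.612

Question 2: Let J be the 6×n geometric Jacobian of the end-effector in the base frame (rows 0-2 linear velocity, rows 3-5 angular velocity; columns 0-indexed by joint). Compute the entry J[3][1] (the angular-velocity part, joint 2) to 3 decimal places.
0.707

axis z_1 = (0.7071,0.7071,0.0000); lever o_n−o_1 = (5.6315,-2.8030,-2.3301)
cross product → J_v[:, 1] = (-1.6476,1.6476,-5.9641)
J_ω[:, 1] = z_1
entry J[3][1] = 0.7071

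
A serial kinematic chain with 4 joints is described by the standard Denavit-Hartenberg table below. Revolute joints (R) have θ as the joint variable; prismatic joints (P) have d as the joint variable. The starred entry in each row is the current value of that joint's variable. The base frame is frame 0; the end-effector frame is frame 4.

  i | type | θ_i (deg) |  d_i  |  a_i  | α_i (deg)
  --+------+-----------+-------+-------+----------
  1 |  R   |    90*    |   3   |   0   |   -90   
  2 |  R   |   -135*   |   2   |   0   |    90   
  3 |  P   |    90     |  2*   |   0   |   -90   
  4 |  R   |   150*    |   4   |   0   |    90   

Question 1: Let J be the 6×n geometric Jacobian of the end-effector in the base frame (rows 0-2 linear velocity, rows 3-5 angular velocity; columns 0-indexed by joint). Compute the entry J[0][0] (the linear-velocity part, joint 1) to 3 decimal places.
-1.414

axis z_0 = ẑ; lever o_n−o_0 = (-2.0000,1.4142,-1.2426)
cross product → J_v[:, 0] = (-1.4142,-2.0000,0.0000)
J_ω[:, 0] = z_0
entry J[0][0] = -1.4142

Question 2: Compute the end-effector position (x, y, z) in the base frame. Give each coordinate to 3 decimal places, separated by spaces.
-2.000 1.414 -1.243

after link 1: o_1 = (0.0000, 0.0000, 3.0000)
after link 2: o_2 = (-2.0000, 0.0000, 3.0000)
after link 3: o_3 = (-2.0000, -1.4142, 1.5858)
after link 4: o_4 = (-2.0000, 1.4142, -1.2426)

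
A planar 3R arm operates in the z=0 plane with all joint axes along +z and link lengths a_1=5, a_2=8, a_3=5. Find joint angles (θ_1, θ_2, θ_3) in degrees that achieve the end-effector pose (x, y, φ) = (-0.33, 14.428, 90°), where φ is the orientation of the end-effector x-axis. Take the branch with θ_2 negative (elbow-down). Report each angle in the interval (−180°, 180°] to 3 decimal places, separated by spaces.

150.001 -90.003 30.002

wrist centre = target − a_3·(cos φ, sin φ) = (-0.3300, 9.4280)
cos θ_2 = (88.9961−5²−8²)/(2·5·8) = -0.0000; θ_2 = -90.0028° (elbow-down)
β = atan2(9.4280,-0.3300) = 92.0047°; ψ = atan2(-8.0000,4.9996) = -57.9966°
θ_1 = β − ψ = 150.0013°
θ_3 = φ − θ_1 − θ_2 = 30.0015° (wrapped to (-180°,180°])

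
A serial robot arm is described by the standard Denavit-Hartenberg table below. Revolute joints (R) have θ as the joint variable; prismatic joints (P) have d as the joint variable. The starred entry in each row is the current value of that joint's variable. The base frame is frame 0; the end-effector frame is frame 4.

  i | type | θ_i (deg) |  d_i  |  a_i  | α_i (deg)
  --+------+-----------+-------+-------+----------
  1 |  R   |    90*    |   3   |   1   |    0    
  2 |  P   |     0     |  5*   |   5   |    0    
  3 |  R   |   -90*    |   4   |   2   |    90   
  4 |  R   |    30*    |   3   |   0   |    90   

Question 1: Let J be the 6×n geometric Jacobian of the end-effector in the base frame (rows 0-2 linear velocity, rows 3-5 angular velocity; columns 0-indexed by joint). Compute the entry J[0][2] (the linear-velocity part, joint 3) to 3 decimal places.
axis z_2 = (0.0000,0.0000,1.0000); lever o_n−o_2 = (2.0000,-3.0000,4.0000)
cross product → J_v[:, 2] = (3.0000,2.0000,-0.0000)
J_ω[:, 2] = z_2
entry J[0][2] = 3.0000

3.000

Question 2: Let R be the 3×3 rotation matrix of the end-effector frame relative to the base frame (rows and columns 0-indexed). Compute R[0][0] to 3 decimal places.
0.866

End-effector x-axis (col 0 of R) = (0.8660,0.0000,0.5000)
R[0][0] = 0.8660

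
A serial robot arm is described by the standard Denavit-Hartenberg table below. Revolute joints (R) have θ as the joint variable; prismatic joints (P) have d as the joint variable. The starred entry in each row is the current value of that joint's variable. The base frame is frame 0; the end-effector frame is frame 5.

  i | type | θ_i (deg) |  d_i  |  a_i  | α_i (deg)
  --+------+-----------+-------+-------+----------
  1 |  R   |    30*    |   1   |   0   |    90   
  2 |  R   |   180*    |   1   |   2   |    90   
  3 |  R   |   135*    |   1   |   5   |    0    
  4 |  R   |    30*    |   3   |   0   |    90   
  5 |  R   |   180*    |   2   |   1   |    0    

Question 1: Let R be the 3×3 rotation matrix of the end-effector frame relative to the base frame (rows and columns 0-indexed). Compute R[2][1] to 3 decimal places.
End-effector y-axis (col 1 of R) = (-0.0000,-0.0000,-1.0000)
R[2][1] = -1.0000

-1.000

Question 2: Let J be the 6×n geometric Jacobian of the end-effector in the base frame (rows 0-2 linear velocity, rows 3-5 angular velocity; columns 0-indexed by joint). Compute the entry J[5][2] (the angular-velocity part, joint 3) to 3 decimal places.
1.000

axis z_2 = (0.0000,0.0000,1.0000); lever o_n−o_2 = (4.3813,-3.4848,4.0000)
cross product → J_v[:, 2] = (3.4848,4.3813,-0.0000)
J_ω[:, 2] = z_2
entry J[5][2] = 1.0000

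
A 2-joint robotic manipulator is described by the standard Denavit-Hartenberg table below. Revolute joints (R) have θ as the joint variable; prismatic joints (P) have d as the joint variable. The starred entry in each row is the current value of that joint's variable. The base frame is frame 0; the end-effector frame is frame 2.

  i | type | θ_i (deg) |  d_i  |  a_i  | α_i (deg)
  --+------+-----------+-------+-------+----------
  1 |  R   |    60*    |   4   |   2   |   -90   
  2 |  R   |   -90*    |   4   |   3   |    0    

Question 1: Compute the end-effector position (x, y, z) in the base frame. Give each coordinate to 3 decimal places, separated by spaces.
-2.464 3.732 7.000

after link 1: o_1 = (1.0000, 1.7321, 4.0000)
after link 2: o_2 = (-2.4641, 3.7321, 7.0000)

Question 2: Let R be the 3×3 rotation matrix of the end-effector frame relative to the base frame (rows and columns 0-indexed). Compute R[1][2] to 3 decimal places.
End-effector z-axis (col 2 of R) = (-0.8660,0.5000,0.0000)
R[1][2] = 0.5000

0.500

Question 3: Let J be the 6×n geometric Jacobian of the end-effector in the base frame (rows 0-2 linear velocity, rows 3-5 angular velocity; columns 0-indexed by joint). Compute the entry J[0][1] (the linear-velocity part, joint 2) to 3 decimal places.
1.500

axis z_1 = (-0.8660,0.5000,0.0000); lever o_n−o_1 = (-3.4641,2.0000,3.0000)
cross product → J_v[:, 1] = (1.5000,2.5981,0.0000)
J_ω[:, 1] = z_1
entry J[0][1] = 1.5000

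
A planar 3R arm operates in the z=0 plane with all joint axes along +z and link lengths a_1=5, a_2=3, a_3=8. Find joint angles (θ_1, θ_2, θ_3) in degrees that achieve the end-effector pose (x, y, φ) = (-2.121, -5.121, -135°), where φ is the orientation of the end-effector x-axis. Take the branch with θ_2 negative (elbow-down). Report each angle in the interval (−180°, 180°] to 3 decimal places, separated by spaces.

wrist centre = target − a_3·(cos φ, sin φ) = (3.5359, 0.5359)
cos θ_2 = (12.7894−5²−3²)/(2·5·3) = -0.7070; θ_2 = -134.9930° (elbow-down)
β = atan2(0.5359,3.5359) = 8.6175°; ψ = atan2(-2.1216,2.8789) = -36.3877°
θ_1 = β − ψ = 45.0052°
θ_3 = φ − θ_1 − θ_2 = -45.0122° (wrapped to (-180°,180°])

45.005 -134.993 -45.012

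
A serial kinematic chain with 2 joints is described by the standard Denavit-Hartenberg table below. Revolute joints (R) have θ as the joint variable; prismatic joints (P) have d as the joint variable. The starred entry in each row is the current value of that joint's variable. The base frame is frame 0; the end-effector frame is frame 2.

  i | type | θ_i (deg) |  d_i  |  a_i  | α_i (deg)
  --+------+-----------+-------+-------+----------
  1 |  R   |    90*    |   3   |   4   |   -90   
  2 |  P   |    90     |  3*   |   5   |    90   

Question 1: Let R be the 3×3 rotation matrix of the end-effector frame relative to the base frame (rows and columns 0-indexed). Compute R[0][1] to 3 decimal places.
End-effector y-axis (col 1 of R) = (-1.0000,0.0000,0.0000)
R[0][1] = -1.0000

-1.000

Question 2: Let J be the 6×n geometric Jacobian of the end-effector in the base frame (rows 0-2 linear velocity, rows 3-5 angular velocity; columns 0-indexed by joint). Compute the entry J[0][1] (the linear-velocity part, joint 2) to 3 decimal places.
prismatic axis z_1 = (-1.0000,0.0000,0.0000)
J_v[:, 1] = z_1; J_ω[:, 1] = (0,0,0)
entry J[0][1] = -1.0000

-1.000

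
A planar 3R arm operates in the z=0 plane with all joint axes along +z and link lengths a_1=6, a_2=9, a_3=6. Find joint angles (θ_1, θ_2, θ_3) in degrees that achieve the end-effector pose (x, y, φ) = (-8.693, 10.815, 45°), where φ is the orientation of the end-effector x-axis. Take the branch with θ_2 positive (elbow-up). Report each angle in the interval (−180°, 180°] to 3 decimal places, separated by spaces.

134.996 30.004 -120.000

wrist centre = target − a_3·(cos φ, sin φ) = (-12.9356, 6.5724)
cos θ_2 = (210.5267−6²−9²)/(2·6·9) = 0.8660; θ_2 = 30.0043° (elbow-up)
β = atan2(6.5724,-12.9356) = 153.0657°; ψ = atan2(4.5006,13.7939) = 18.0701°
θ_1 = β − ψ = 134.9956°
θ_3 = φ − θ_1 − θ_2 = -119.9999° (wrapped to (-180°,180°])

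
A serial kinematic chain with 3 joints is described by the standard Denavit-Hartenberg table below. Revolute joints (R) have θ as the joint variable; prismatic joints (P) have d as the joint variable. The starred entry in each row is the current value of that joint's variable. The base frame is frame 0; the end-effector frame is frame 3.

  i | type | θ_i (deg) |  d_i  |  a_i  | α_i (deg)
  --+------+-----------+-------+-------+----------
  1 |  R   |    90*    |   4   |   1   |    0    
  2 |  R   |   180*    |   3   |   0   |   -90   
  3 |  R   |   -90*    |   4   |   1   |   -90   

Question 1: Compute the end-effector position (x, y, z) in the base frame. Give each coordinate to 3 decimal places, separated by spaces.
after link 1: o_1 = (0.0000, 1.0000, 4.0000)
after link 2: o_2 = (0.0000, 1.0000, 7.0000)
after link 3: o_3 = (4.0000, 1.0000, 8.0000)

4.000 1.000 8.000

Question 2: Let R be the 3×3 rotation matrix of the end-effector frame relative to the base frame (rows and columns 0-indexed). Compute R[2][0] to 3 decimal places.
1.000

End-effector x-axis (col 0 of R) = (-0.0000,-0.0000,1.0000)
R[2][0] = 1.0000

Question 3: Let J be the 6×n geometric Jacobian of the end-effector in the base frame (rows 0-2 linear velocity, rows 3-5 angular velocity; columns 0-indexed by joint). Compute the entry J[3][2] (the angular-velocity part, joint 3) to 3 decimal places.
1.000

axis z_2 = (1.0000,-0.0000,0.0000); lever o_n−o_2 = (4.0000,-0.0000,1.0000)
cross product → J_v[:, 2] = (-0.0000,-1.0000,-0.0000)
J_ω[:, 2] = z_2
entry J[3][2] = 1.0000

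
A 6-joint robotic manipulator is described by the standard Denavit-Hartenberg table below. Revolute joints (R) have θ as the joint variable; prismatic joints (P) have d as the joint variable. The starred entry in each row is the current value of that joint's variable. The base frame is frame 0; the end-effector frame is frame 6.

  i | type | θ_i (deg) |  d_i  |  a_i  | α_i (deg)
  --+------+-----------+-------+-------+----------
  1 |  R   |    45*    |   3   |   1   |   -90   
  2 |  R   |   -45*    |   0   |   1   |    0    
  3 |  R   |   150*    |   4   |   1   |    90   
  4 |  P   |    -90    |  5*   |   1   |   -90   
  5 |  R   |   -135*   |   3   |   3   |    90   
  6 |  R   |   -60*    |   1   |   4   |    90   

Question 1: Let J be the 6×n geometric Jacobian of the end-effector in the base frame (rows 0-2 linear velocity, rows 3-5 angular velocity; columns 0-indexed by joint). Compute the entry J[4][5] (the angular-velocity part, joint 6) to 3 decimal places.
axis z_5 = (-0.9830,0.0170,0.1830); lever o_n−o_5 = (-0.3831,2.6169,3.1631)
cross product → J_v[:, 5] = (-0.4250,3.0391,-2.5658)
J_ω[:, 5] = z_5
entry J[4][5] = 0.0170

0.017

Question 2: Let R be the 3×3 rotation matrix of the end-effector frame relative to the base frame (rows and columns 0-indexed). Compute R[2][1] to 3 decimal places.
End-effector y-axis (col 1 of R) = (-0.9830,0.0170,0.1830)
R[2][1] = 0.1830

0.183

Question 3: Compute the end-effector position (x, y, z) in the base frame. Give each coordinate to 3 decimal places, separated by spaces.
after link 1: o_1 = (0.7071, 0.7071, 3.0000)
after link 2: o_2 = (1.2071, 1.2071, 3.7071)
after link 3: o_3 = (-1.8043, 3.8525, 2.7412)
after link 4: o_4 = (2.3178, 6.5605, 1.4471)
after link 5: o_5 = (1.7177, 8.9603, -1.9997)
after link 6: o_6 = (1.3346, 11.5773, 1.1633)

1.335 11.577 1.163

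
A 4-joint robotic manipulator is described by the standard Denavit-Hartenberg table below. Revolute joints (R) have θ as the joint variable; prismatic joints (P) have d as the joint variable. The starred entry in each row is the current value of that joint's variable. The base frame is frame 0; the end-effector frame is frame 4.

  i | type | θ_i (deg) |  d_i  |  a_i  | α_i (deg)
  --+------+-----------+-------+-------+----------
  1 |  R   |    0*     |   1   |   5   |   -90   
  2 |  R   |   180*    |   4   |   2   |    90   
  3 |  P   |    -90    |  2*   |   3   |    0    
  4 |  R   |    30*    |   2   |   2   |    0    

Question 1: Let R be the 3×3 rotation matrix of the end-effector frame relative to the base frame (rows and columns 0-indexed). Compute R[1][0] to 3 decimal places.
End-effector x-axis (col 0 of R) = (-0.5000,-0.8660,-0.0000)
R[1][0] = -0.8660

-0.866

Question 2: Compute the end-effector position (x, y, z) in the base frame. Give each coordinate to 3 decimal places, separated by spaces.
after link 1: o_1 = (5.0000, 0.0000, 1.0000)
after link 2: o_2 = (3.0000, 4.0000, 1.0000)
after link 3: o_3 = (3.0000, 1.0000, -1.0000)
after link 4: o_4 = (2.0000, -0.7321, -3.0000)

2.000 -0.732 -3.000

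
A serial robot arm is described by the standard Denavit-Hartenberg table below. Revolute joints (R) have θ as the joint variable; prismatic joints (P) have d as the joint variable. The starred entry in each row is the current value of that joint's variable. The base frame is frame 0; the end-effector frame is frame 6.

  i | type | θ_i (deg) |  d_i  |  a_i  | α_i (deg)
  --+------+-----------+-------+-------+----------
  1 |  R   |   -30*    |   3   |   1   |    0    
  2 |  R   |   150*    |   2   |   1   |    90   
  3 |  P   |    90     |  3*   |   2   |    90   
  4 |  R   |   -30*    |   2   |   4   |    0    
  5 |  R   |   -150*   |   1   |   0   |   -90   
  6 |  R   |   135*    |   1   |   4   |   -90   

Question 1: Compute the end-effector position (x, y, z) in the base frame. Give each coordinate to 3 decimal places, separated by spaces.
0.280 0.515 13.293

after link 1: o_1 = (0.8660, -0.5000, 3.0000)
after link 2: o_2 = (0.3660, 0.3660, 5.0000)
after link 3: o_3 = (2.9641, 1.8660, 7.0000)
after link 4: o_4 = (0.2321, 2.5981, 10.4641)
after link 5: o_5 = (-0.2679, 3.4641, 10.4641)
after link 6: o_6 = (0.2802, 0.5146, 13.2925)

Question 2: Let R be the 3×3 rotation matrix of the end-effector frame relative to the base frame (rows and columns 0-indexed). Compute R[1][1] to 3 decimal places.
End-effector y-axis (col 1 of R) = (0.8660,0.5000,0.0000)
R[1][1] = 0.5000

0.500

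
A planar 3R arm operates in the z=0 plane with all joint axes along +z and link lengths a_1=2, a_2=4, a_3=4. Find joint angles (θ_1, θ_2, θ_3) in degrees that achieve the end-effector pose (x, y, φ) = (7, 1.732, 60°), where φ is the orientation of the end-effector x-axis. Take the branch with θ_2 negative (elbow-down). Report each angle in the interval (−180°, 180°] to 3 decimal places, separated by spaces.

21.786 -59.999 98.214

wrist centre = target − a_3·(cos φ, sin φ) = (5.0000, -1.7321)
cos θ_2 = (28.0002−2²−4²)/(2·2·4) = 0.5000; θ_2 = -59.9993° (elbow-down)
β = atan2(-1.7321,5.0000) = -19.1071°; ψ = atan2(-3.4641,4.0000) = -40.8929°
θ_1 = β − ψ = 21.7857°
θ_3 = φ − θ_1 − θ_2 = 98.2135° (wrapped to (-180°,180°])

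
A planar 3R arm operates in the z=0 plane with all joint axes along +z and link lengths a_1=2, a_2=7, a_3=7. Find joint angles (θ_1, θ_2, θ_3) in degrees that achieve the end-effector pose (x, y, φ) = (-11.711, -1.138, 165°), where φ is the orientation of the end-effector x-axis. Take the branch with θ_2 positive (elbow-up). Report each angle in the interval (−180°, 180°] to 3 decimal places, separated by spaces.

wrist centre = target − a_3·(cos φ, sin φ) = (-4.9495, -2.9497)
cos θ_2 = (33.1987−2²−7²)/(2·2·7) = -0.7072; θ_2 = 135.0068° (elbow-up)
β = atan2(-2.9497,-4.9495) = -149.2066°; ψ = atan2(4.9492,-2.9503) = 120.8003°
θ_1 = β − ψ = -270.0069°
θ_3 = φ − θ_1 − θ_2 = -59.9998° (wrapped to (-180°,180°])

89.993 135.007 -60.000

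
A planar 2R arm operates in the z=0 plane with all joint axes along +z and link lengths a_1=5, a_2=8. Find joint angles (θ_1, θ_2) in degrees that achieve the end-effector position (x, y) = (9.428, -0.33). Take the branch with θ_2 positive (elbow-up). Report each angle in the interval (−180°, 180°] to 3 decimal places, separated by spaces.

cos θ_2 = (88.9961−5²−8²)/(2·5·8) = -0.0000; θ_2 = 90.0028° (elbow-up)
β = atan2(-0.3300,9.4280) = -2.0047°; ψ = atan2(8.0000,4.9996) = 57.9966°
θ_1 = β − ψ = -60.0013°

-60.001 90.003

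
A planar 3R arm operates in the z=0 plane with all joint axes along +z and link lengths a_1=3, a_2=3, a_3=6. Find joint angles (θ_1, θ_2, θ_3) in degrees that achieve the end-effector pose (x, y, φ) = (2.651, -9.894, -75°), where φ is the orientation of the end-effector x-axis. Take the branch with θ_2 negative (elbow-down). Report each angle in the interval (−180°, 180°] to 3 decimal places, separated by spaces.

-30.006 -89.990 44.996

wrist centre = target − a_3·(cos φ, sin φ) = (1.0981, -4.0984)
cos θ_2 = (18.0030−3²−3²)/(2·3·3) = 0.0002; θ_2 = -89.9903° (elbow-down)
β = atan2(-4.0984,1.0981) = -75.0012°; ψ = atan2(-3.0000,3.0005) = -44.9952°
θ_1 = β − ψ = -30.0060°
θ_3 = φ − θ_1 − θ_2 = 44.9963° (wrapped to (-180°,180°])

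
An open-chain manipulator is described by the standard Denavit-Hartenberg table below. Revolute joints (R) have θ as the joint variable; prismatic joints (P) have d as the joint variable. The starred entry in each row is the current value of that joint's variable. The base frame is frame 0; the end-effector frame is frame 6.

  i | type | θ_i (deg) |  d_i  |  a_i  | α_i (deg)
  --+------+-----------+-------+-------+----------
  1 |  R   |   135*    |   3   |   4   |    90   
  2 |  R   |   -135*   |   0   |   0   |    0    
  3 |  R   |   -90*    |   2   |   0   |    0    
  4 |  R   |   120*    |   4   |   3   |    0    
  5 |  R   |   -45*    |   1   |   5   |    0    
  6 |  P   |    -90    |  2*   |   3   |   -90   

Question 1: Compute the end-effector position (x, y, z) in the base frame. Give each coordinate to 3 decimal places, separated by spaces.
after link 1: o_1 = (-2.8284, 2.8284, 3.0000)
after link 2: o_2 = (-2.8284, 2.8284, 3.0000)
after link 3: o_3 = (-1.4142, 4.2426, 3.0000)
after link 4: o_4 = (1.9633, 6.5220, 0.1022)
after link 5: o_5 = (5.7322, 4.1673, -2.3978)
after link 6: o_6 = (8.2071, 4.5208, 0.2003)

8.207 4.521 0.200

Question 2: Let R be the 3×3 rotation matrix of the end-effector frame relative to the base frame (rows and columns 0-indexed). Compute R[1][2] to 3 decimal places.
End-effector z-axis (col 2 of R) = (0.6124,-0.6124,-0.5000)
R[1][2] = -0.6124

-0.612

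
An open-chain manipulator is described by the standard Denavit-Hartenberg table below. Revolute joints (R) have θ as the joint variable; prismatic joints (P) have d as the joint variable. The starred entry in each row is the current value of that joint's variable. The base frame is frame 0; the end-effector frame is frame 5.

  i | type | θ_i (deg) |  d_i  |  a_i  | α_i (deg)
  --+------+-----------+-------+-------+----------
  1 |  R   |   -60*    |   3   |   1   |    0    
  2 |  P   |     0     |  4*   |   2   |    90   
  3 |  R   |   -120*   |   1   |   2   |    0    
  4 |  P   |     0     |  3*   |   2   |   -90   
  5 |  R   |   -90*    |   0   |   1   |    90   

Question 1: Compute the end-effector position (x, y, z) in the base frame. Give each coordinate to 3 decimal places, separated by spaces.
-3.830 -3.366 3.536

after link 1: o_1 = (0.5000, -0.8660, 3.0000)
after link 2: o_2 = (1.5000, -2.5981, 7.0000)
after link 3: o_3 = (0.1340, -2.2321, 5.2679)
after link 4: o_4 = (-2.9641, -2.8660, 3.5359)
after link 5: o_5 = (-3.8301, -3.3660, 3.5359)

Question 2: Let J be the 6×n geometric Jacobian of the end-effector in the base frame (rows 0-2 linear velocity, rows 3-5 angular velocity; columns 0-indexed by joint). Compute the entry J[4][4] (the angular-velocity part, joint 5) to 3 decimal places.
axis z_4 = (0.4330,-0.7500,-0.5000); lever o_n−o_4 = (-0.8660,-0.5000,0.0000)
cross product → J_v[:, 4] = (-0.2500,0.4330,-0.8660)
J_ω[:, 4] = z_4
entry J[4][4] = -0.7500

-0.750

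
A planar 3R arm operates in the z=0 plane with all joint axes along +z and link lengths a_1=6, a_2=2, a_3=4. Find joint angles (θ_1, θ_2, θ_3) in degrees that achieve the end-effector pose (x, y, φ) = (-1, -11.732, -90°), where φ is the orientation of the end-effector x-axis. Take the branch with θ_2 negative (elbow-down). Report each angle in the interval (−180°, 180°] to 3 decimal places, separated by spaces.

wrist centre = target − a_3·(cos φ, sin φ) = (-1.0000, -7.7320)
cos θ_2 = (60.7838−6²−2²)/(2·6·2) = 0.8660; θ_2 = -30.0038° (elbow-down)
β = atan2(-7.7320,-1.0000) = -97.3693°; ψ = atan2(-1.0001,7.7320) = -7.3701°
θ_1 = β − ψ = -89.9992°
θ_3 = φ − θ_1 − θ_2 = 30.0029° (wrapped to (-180°,180°])

-89.999 -30.004 30.003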